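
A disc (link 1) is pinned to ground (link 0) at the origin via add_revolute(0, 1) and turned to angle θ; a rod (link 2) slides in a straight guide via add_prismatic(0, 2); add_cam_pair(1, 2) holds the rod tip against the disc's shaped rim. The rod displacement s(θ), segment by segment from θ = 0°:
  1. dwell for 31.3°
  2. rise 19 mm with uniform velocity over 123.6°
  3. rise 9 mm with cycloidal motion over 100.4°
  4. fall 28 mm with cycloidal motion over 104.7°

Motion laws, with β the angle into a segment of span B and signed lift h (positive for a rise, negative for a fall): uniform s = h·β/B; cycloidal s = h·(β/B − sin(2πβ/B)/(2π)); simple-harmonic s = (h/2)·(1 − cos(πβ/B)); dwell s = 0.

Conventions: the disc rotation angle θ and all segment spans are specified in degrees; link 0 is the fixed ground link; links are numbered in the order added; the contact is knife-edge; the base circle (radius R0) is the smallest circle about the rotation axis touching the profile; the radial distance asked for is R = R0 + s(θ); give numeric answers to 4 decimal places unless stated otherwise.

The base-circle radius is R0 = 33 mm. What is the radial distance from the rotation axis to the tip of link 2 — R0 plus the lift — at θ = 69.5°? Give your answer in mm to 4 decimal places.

segment 1 (0° to 31.3°, dwell): s unchanged at 0.0000
θ = 69.5° falls in segment 2 (31.3° to 154.9°, uniform, h = 19): β = 69.5 − 31.3 = 38.2°, B = 123.6°; Δs = 19·38.2/123.6 = 5.8722; s = 0.0000 + 5.8722 = 5.8722
R = R0 + s = 33 + 5.8722 = 38.8722

38.8722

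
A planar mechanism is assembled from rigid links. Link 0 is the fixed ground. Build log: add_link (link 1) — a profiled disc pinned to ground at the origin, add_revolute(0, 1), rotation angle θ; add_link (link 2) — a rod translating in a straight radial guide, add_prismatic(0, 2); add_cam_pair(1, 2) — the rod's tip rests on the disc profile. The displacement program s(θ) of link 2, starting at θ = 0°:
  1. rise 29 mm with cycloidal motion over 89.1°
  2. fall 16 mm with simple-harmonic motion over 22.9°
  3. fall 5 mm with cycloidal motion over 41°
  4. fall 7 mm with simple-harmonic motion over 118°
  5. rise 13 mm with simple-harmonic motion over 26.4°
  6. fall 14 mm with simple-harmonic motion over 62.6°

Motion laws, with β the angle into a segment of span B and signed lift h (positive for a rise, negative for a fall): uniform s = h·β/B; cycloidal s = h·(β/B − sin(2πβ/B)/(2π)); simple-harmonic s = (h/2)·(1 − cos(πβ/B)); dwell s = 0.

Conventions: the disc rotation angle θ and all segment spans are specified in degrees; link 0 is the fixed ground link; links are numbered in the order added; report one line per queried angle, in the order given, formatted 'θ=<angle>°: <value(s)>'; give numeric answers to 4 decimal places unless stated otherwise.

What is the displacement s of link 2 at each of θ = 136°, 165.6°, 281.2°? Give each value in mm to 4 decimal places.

seg 1 [0°–89.1°] cycloidal, h=29: full span → s += 29 → s = 29.0000
seg 2 [89.1°–112°] simple-harmonic, h=-16: full span → s += -16 → s = 13.0000
seg 3 [112°–153°] cycloidal, h=-5: θ=136° here. β=24, B=41. -5·(0.5854 − sin(2π·0.5854)/(2π)) = -3.3335 → s = 9.6665
seg 3 [112°–153°] cycloidal, h=-5: full span → s += -5 → s = 8.0000
seg 4 [153°–271°] simple-harmonic, h=-7: θ=165.6° here. β=12.6, B=118. -7/2·(1 − cos(π·0.1068)) = -0.1951 → s = 7.8049
seg 4 [153°–271°] simple-harmonic, h=-7: full span → s += -7 → s = 1.0000
seg 5 [271°–297.4°] simple-harmonic, h=13: θ=281.2° here. β=10.2, B=26.4. 13/2·(1 − cos(π·0.3864)) = 4.2285 → s = 5.2285

θ=136°: 9.6665
θ=165.6°: 7.8049
θ=281.2°: 5.2285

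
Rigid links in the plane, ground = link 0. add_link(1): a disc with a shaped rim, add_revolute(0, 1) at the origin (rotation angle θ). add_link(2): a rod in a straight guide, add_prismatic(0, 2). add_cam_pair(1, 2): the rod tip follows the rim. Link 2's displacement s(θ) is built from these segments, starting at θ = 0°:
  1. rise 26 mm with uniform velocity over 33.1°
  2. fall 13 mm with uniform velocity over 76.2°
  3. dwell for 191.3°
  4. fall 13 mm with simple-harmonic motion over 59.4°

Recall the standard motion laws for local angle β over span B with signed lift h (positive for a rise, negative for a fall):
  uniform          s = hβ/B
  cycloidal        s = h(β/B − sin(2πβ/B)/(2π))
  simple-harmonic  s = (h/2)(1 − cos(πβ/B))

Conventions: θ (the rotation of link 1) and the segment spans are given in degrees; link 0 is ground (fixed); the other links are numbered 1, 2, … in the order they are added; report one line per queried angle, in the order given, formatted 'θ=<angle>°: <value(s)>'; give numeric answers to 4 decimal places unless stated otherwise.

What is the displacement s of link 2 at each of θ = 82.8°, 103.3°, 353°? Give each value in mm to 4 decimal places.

segment 1 (0° to 33.1°, uniform, h = 26) is passed completely: s = 0.0000 + (26) = 26.0000
θ = 82.8° falls in segment 2 (33.1° to 109.3°, uniform, h = -13): β = 82.8 − 33.1 = 49.7°, B = 76.2°; Δs = -13·49.7/76.2 = -8.4790; s = 26.0000 − 8.4790 = 17.5210
θ = 103.3° falls in segment 2 (33.1° to 109.3°, uniform, h = -13): β = 103.3 − 33.1 = 70.2°, B = 76.2°; Δs = -13·70.2/76.2 = -11.9764; s = 26.0000 − 11.9764 = 14.0236
segment 2 (33.1° to 109.3°, uniform, h = -13) is passed completely: s = 26.0000 + (-13) = 13.0000
segment 3 (109.3° to 300.6°, dwell): s unchanged at 13.0000
θ = 353° falls in segment 4 (300.6° to 360°, simple-harmonic, h = -13): β = 353 − 300.6 = 52.4°, B = 59.4°; Δs = -13/2·(1 − cos(π·0.8822)) = -12.5596; s = 13.0000 − 12.5596 = 0.4404

θ=82.8°: 17.5210
θ=103.3°: 14.0236
θ=353°: 0.4404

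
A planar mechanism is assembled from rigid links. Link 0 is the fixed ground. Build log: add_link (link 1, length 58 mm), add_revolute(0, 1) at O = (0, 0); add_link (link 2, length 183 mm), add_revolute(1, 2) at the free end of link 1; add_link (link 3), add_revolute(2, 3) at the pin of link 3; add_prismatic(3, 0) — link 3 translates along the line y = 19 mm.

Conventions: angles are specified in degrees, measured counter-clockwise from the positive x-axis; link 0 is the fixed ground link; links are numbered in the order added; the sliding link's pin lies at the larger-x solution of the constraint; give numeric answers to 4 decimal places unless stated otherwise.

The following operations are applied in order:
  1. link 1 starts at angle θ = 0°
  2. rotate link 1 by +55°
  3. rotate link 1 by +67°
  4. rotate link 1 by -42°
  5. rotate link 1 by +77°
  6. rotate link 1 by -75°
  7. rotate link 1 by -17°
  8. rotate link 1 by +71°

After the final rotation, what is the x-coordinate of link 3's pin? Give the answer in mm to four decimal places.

geometry: r = 58 mm, L = 183 mm, e = 19 mm; θ starts at 0°
rotate link 1 by +55°: θ ← 0° +55° = 55°
rotate link 1 by +67°: θ ← 55° +67° = 122°
rotate link 1 by -42°: θ ← 122° -42° = 80°
rotate link 1 by +77°: θ ← 80° +77° = 157°
rotate link 1 by -75°: θ ← 157° -75° = 82°
rotate link 1 by -17°: θ ← 82° -17° = 65°
rotate link 1 by +71°: θ ← 65° +71° = 136°
crank pin P = (r cos θ, r sin θ) = (-41.721708, 40.290185)
h = r sin θ − e = 40.290185 − 19 = 21.290185
x = r cos θ + √(L² − h²) = -41.721708 + 181.757333 = 140.035624

140.0356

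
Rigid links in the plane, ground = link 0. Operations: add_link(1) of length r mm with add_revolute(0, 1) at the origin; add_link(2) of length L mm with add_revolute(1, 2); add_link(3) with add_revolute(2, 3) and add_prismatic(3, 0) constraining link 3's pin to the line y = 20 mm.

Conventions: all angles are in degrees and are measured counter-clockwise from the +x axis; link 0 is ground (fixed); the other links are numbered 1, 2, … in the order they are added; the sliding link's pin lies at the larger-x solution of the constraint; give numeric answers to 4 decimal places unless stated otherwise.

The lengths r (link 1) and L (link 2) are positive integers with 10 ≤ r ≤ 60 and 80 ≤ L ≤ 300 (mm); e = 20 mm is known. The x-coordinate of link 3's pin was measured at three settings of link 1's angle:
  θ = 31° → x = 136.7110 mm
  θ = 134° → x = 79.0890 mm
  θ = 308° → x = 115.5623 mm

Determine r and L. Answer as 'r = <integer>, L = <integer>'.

constraint per measurement: (x − r cos θ)² + (r sin θ − e)² = L²
subtracting the θ₁ and θ₂ equations cancels the r² and L² terms:
r = (x₁² − x₂²) / (2[(x₁cos θ₁ + e sin θ₁) − (x₂cos θ₂ + e sin θ₂)]) = 37.0000 → r = 37
L² = (x₁ − r cos θ₁)² + (r sin θ₁ − e)² = 11025.0105 → L = 105.0000 → L = 105
check at θ₃=308°: x = 115.5623 (printed 115.5623) ✓

r = 37, L = 105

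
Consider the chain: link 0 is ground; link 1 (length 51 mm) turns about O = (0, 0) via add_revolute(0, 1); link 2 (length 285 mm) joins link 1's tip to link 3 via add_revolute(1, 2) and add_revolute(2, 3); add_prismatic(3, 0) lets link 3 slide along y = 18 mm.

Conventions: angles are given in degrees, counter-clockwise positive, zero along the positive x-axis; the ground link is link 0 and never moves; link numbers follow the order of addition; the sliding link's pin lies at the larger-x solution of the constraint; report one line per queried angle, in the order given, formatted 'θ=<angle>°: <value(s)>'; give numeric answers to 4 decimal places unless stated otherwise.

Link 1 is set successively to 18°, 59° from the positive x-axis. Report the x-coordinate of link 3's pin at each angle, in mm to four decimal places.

geometry: r = 51 mm, L = 285 mm, e = 18 mm
θ=18°: crank pin P = (r cos θ, r sin θ) = (48.503882, 15.759867)
θ=18°: h = r sin θ − e = 15.759867 − 18 = -2.240133
θ=18°: x = r cos θ + √(L² − h²) = 48.503882 + 284.991196 = 333.495078
θ=59°: crank pin P = (r cos θ, r sin θ) = (26.266942, 43.715532)
θ=59°: h = r sin θ − e = 43.715532 − 18 = 25.715532
θ=59°: x = r cos θ + √(L² − h²) = 26.266942 + 283.837474 = 310.104415

θ=18°: 333.4951
θ=59°: 310.1044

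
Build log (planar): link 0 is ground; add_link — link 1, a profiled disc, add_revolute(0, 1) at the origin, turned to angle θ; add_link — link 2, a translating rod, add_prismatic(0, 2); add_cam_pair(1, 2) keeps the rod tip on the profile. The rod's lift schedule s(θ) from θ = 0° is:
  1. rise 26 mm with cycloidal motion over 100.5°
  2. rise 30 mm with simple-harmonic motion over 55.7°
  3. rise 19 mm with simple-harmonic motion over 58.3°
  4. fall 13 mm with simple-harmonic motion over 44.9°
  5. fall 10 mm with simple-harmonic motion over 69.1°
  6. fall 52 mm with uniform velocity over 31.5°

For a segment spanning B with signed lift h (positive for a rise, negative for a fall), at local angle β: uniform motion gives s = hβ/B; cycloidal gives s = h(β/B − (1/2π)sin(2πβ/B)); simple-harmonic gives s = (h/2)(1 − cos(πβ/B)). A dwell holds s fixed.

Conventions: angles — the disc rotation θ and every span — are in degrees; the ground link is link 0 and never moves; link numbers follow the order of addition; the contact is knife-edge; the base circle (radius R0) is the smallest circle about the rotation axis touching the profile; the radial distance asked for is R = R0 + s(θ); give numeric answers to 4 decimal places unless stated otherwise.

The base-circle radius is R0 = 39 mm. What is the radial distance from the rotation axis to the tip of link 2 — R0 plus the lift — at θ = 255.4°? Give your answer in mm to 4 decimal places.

seg 1 [0°–100.5°] cycloidal, h=26: full span → s += 26 → s = 26.0000
seg 2 [100.5°–156.2°] simple-harmonic, h=30: full span → s += 30 → s = 56.0000
seg 3 [156.2°–214.5°] simple-harmonic, h=19: full span → s += 19 → s = 75.0000
seg 4 [214.5°–259.4°] simple-harmonic, h=-13: θ=255.4° here. β=40.9, B=44.9. -13/2·(1 − cos(π·0.9109)) = -12.7471 → s = 62.2529
R = R0 + s = 39 + 62.2529 = 101.2529

101.2529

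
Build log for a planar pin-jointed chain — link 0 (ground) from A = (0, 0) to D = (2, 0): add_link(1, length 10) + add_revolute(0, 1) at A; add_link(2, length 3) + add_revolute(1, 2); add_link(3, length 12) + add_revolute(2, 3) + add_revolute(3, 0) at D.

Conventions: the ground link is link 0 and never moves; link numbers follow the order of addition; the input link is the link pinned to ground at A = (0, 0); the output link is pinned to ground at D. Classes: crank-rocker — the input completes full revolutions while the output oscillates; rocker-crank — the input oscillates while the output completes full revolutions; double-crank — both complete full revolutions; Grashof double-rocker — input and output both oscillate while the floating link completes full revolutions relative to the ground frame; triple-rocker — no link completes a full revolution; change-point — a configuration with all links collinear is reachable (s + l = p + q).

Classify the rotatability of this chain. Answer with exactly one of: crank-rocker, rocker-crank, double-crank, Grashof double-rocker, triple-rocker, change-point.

lengths: ground=2, input=10, coupler=3, output=12
sorted: s=2 (shortest), l=12 (longest), p+q=13
s + l = 14 vs p + q = 13
s + l > p + q → non-Grashof → no link fully rotates → triple-rocker

triple-rocker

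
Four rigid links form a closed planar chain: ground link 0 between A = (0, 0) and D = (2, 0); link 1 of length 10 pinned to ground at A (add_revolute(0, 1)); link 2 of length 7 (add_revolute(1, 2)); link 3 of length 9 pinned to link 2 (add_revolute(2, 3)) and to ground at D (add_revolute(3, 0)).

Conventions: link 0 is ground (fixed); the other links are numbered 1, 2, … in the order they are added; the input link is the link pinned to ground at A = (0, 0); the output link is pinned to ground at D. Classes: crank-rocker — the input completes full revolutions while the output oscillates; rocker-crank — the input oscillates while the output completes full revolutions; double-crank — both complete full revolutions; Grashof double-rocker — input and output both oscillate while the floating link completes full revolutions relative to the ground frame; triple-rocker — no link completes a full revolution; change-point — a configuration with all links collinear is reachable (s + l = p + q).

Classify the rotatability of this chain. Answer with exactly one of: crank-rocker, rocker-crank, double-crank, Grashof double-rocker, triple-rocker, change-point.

lengths: ground=2, input=10, coupler=7, output=9
sorted: s=2 (shortest), l=10 (longest), p+q=16
s + l = 12 vs p + q = 16
s + l < p + q (Grashof) with shortest = ground link → double-crank

double-crank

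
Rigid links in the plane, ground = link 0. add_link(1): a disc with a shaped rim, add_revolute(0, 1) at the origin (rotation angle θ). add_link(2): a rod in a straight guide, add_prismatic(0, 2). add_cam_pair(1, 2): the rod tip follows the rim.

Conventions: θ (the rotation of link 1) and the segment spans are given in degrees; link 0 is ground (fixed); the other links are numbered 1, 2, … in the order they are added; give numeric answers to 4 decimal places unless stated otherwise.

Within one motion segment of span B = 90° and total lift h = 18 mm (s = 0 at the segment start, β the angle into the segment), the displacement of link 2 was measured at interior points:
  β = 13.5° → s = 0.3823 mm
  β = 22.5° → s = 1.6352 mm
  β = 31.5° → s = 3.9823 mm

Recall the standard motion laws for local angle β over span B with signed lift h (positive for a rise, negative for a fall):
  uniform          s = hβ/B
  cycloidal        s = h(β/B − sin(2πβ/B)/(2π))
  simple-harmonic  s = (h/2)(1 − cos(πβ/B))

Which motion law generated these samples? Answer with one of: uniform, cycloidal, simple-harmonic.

candidates at β/B = r: uniform s = h·r (linear in β); cycloidal s = h·(r − sin(2πr)/(2π)); simple-harmonic s = (h/2)(1 − cos(πr))
β=13.5°: printed 0.3823 | uniform 2.7000, cycloidal 0.3823, simple-harmonic 0.9809
β=22.5°: printed 1.6352 | uniform 4.5000, cycloidal 1.6352, simple-harmonic 2.6360
β=31.5°: printed 3.9823 | uniform 6.3000, cycloidal 3.9823, simple-harmonic 4.9141
only one law matches every sample → cycloidal

cycloidal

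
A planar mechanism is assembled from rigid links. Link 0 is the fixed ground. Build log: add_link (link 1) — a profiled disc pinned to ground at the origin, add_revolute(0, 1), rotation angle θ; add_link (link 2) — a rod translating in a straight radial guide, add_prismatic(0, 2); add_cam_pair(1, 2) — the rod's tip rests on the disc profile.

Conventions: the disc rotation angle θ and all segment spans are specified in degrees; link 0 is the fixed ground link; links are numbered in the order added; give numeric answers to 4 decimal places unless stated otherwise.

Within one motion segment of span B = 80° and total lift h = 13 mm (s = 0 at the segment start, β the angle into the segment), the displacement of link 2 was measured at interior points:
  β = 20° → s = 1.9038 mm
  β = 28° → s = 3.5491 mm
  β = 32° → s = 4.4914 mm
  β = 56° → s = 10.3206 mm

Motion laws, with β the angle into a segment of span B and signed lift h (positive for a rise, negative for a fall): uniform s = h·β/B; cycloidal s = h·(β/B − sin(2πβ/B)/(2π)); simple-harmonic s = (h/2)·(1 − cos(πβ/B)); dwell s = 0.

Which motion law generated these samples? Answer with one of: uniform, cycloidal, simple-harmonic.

candidates at β/B = r: uniform s = h·r (linear in β); cycloidal s = h·(r − sin(2πr)/(2π)); simple-harmonic s = (h/2)(1 − cos(πr))
β=20°: printed 1.9038 | uniform 3.2500, cycloidal 1.1810, simple-harmonic 1.9038
β=28°: printed 3.5491 | uniform 4.5500, cycloidal 2.8761, simple-harmonic 3.5491
β=32°: printed 4.4914 | uniform 5.2000, cycloidal 3.9839, simple-harmonic 4.4914
β=56°: printed 10.3206 | uniform 9.1000, cycloidal 11.0677, simple-harmonic 10.3206
only one law matches every sample → simple-harmonic

simple-harmonic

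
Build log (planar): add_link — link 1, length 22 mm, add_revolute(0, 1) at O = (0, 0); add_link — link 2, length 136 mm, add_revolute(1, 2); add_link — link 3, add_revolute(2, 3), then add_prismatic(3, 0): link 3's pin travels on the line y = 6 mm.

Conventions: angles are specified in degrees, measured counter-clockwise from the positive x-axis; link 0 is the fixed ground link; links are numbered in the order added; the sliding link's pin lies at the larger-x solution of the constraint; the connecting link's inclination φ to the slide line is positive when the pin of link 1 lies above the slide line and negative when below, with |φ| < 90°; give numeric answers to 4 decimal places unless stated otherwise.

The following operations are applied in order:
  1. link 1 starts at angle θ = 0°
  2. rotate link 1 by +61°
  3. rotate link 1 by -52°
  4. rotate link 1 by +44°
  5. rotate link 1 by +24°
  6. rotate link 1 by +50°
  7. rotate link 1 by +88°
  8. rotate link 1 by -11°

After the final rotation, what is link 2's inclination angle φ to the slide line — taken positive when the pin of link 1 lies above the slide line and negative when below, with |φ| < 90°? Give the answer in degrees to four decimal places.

geometry: r = 22 mm, L = 136 mm, e = 6 mm; θ starts at 0°
rotate link 1 by +61°: θ ← 0° +61° = 61°
rotate link 1 by -52°: θ ← 61° -52° = 9°
rotate link 1 by +44°: θ ← 9° +44° = 53°
rotate link 1 by +24°: θ ← 53° +24° = 77°
rotate link 1 by +50°: θ ← 77° +50° = 127°
rotate link 1 by +88°: θ ← 127° +88° = 215°
rotate link 1 by -11°: θ ← 215° -11° = 204°
h = r sin θ − e = -8.948206 − 6 = -14.948206
sin φ = h / L = -14.948206 / 136 = -0.10991328
φ = arcsin(-0.10991328) = -6.310317°

-6.3103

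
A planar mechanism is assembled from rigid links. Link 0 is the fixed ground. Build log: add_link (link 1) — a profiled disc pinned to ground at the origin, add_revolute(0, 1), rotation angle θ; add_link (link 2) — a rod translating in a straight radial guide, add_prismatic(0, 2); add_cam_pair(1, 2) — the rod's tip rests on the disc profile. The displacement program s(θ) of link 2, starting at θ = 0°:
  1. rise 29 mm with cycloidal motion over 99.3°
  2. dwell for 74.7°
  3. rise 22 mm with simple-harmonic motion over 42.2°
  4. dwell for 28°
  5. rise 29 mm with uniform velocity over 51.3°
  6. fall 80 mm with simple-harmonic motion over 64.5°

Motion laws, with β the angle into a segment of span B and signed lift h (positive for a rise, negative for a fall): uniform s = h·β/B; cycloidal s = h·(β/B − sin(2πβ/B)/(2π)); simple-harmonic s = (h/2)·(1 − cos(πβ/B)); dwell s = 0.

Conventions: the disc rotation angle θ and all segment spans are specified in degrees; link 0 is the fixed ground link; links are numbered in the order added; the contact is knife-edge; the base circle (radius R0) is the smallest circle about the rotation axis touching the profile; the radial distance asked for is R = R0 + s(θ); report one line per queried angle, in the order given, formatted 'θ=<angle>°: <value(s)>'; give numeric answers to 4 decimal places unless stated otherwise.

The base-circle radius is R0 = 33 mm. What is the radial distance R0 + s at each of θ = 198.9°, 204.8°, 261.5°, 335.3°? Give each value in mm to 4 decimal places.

seg 1 [0°–99.3°] cycloidal, h=29: full span → s += 29 → s = 29.0000
seg 2 [99.3°–174°] dwell: s stays 29.0000
seg 3 [174°–216.2°] simple-harmonic, h=22: θ=198.9° here. β=24.9, B=42.2. 22/2·(1 − cos(π·0.5900)) = 14.0705 → s = 43.0705
seg 3 [174°–216.2°] simple-harmonic, h=22: θ=204.8° here. β=30.8, B=42.2. 22/2·(1 − cos(π·0.7299)) = 18.2707 → s = 47.2707
seg 3 [174°–216.2°] simple-harmonic, h=22: full span → s += 22 → s = 51.0000
seg 4 [216.2°–244.2°] dwell: s stays 51.0000
seg 5 [244.2°–295.5°] uniform, h=29: θ=261.5° here. β=17.3, B=51.3. 29·17.3/51.3 = 9.7797 → s = 60.7797
seg 5 [244.2°–295.5°] uniform, h=29: full span → s += 29 → s = 80.0000
seg 6 [295.5°–360°] simple-harmonic, h=-80: θ=335.3° here. β=39.8, B=64.5. -80/2·(1 − cos(π·0.6171)) = -54.3802 → s = 25.6198
θ=198.9°: R = R0 + s = 33 + 43.0705 = 76.0705
θ=204.8°: R = R0 + s = 33 + 47.2707 = 80.2707
θ=261.5°: R = R0 + s = 33 + 60.7797 = 93.7797
θ=335.3°: R = R0 + s = 33 + 25.6198 = 58.6198

θ=198.9°: 76.0705
θ=204.8°: 80.2707
θ=261.5°: 93.7797
θ=335.3°: 58.6198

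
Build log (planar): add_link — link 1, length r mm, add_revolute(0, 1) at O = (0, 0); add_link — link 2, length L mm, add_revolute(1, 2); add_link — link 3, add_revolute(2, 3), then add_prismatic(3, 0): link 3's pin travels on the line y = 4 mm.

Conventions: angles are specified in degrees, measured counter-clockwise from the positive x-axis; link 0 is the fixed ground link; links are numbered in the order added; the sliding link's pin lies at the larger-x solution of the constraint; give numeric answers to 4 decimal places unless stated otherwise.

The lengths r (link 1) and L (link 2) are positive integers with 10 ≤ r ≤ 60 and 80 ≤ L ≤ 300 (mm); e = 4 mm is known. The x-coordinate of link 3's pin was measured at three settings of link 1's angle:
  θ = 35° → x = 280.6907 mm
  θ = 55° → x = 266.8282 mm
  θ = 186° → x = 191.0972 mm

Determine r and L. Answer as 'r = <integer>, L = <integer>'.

constraint per measurement: (x − r cos θ)² + (r sin θ − e)² = L²
subtracting the θ₁ and θ₂ equations cancels the r² and L² terms:
r = (x₁² − x₂²) / (2[(x₁cos θ₁ + e sin θ₁) − (x₂cos θ₂ + e sin θ₂)]) = 50.0001 → r = 50
L² = (x₁ − r cos θ₁)² + (r sin θ₁ − e)² = 58081.0024 → L = 241.0000 → L = 241
check at θ₃=186°: x = 191.0972 (printed 191.0972) ✓

r = 50, L = 241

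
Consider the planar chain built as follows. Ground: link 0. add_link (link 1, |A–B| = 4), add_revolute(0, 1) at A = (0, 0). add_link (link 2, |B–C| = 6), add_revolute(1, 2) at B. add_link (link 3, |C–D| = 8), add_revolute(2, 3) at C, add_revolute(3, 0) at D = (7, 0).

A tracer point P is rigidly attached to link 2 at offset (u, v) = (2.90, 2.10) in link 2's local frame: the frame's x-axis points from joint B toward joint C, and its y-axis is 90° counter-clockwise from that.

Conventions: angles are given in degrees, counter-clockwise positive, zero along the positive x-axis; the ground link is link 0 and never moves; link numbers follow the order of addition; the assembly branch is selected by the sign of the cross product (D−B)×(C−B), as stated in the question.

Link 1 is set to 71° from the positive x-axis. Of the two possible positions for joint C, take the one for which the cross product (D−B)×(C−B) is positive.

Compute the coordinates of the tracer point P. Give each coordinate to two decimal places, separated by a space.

A=(0,0), D=(7.00,0)
B = A + 4.00·(cos71°, sin71°) = (1.3023, 3.7821)
|BD| = 6.8387
circle(B,6.00) ∩ circle(D,8.00): a=1.3722, h=5.8410
  candidates: C₊=(5.6758,7.8896) cross=39.945; C₋=(-0.7848,-1.8433) cross=-39.945
  branch + wants cross > 0 → take C=(5.6758,7.8896) (cross=39.945)
ex = (C−B)/|BC| = (0.7289,0.6846); ey = (-0.6846,0.7289)
P = B + 2.90·ex + 2.10·ey = (1.9785,7.2981)

1.98 7.30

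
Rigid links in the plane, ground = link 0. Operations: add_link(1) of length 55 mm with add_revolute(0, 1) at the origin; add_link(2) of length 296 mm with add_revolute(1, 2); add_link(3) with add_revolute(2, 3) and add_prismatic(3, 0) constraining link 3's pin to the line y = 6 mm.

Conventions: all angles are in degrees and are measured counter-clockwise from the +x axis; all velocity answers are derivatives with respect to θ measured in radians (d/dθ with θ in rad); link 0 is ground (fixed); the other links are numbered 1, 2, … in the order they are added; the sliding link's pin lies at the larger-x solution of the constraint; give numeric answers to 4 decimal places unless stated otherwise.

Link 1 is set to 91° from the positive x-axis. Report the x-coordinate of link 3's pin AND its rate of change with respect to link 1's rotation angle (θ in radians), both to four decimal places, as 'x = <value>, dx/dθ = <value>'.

geometry: r = 55 mm, L = 296 mm, e = 6 mm
crank pin P = (r cos θ, r sin θ) = (-0.959882, 54.991623)
h = r sin θ − e = 54.991623 − 6 = 48.991623
x = r cos θ + √(L² − h²) = -0.959882 + 291.917490 = 290.957607
dx/dθ = −r sin θ − h·r cos θ/√(L² − h²) (θ in radians; h = 48.991623) = -54.830529

x = 290.9576, dx/dθ = -54.8305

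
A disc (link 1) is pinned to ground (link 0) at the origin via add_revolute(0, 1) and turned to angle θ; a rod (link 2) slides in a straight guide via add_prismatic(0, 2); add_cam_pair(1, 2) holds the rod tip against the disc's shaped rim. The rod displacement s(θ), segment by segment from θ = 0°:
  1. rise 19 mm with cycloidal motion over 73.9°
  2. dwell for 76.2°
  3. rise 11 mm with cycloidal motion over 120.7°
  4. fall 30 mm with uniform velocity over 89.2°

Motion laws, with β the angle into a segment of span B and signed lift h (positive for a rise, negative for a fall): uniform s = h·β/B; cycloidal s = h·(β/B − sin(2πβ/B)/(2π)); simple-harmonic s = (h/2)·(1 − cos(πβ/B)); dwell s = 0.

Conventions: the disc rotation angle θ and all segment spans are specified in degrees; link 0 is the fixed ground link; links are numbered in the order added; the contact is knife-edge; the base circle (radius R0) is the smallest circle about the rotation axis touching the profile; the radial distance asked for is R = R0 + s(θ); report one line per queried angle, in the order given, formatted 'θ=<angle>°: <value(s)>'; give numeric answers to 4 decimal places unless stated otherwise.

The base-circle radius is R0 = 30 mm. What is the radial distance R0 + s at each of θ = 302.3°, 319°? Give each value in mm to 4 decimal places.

segment 1 (0° to 73.9°, cycloidal, h = 19) is passed completely: s = 0.0000 + (19) = 19.0000
segment 2 (73.9° to 150.1°, dwell): s unchanged at 19.0000
segment 3 (150.1° to 270.8°, cycloidal, h = 11) is passed completely: s = 19.0000 + (11) = 30.0000
θ = 302.3° falls in segment 4 (270.8° to 360°, uniform, h = -30): β = 302.3 − 270.8 = 31.5°, B = 89.2°; Δs = -30·31.5/89.2 = -10.5942; s = 30.0000 − 10.5942 = 19.4058
θ = 319° falls in segment 4 (270.8° to 360°, uniform, h = -30): β = 319 − 270.8 = 48.2°, B = 89.2°; Δs = -30·48.2/89.2 = -16.2108; s = 30.0000 − 16.2108 = 13.7892
θ=302.3°: R = R0 + s = 30 + 19.4058 = 49.4058
θ=319°: R = R0 + s = 30 + 13.7892 = 43.7892

θ=302.3°: 49.4058
θ=319°: 43.7892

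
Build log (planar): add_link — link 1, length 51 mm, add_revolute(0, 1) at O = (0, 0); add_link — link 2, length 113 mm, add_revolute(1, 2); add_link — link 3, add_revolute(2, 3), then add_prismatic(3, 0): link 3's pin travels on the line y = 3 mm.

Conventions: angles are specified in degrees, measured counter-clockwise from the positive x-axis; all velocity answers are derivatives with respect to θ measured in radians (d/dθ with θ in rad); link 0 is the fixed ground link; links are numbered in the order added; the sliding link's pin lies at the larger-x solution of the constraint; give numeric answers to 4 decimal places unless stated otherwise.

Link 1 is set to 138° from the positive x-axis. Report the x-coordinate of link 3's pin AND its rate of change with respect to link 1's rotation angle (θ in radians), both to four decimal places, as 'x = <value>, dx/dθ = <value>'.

geometry: r = 51 mm, L = 113 mm, e = 3 mm
crank pin P = (r cos θ, r sin θ) = (-37.900386, 34.125661)
h = r sin θ − e = 34.125661 − 3 = 31.125661
x = r cos θ + √(L² − h²) = -37.900386 + 108.628694 = 70.728308
dx/dθ = −r sin θ − h·r cos θ/√(L² − h²) (θ in radians; h = 31.125661) = -23.265965

x = 70.7283, dx/dθ = -23.2660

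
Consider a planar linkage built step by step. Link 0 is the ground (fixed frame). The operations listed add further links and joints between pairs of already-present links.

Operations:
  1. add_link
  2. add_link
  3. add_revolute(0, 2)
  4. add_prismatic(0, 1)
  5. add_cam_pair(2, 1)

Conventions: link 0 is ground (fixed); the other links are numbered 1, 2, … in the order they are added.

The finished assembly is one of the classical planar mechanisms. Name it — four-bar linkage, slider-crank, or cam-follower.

links: 3 (incl. ground); joints: 1 revolute, 1 prismatic, 1 higher (cam) pair, forming one closed loop
3 links, revolute + prismatic + higher pair in one loop → cam-follower

cam-follower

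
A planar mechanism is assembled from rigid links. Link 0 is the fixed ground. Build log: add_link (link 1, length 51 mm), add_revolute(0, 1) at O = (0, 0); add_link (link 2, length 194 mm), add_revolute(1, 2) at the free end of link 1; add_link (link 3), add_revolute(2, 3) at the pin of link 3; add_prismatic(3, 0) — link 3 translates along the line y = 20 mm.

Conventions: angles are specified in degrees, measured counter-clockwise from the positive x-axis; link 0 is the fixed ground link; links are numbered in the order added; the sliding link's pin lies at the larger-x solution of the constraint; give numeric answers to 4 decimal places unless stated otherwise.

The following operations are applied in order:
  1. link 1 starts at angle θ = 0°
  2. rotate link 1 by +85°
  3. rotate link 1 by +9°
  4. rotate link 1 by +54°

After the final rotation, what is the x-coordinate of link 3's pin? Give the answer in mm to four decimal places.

geometry: r = 51 mm, L = 194 mm, e = 20 mm; θ starts at 0°
rotate link 1 by +85°: θ ← 0° +85° = 85°
rotate link 1 by +9°: θ ← 85° +9° = 94°
rotate link 1 by +54°: θ ← 94° +54° = 148°
crank pin P = (r cos θ, r sin θ) = (-43.250453, 27.025882)
h = r sin θ − e = 27.025882 − 20 = 7.025882
x = r cos θ + √(L² − h²) = -43.250453 + 193.872734 = 150.622281

150.6223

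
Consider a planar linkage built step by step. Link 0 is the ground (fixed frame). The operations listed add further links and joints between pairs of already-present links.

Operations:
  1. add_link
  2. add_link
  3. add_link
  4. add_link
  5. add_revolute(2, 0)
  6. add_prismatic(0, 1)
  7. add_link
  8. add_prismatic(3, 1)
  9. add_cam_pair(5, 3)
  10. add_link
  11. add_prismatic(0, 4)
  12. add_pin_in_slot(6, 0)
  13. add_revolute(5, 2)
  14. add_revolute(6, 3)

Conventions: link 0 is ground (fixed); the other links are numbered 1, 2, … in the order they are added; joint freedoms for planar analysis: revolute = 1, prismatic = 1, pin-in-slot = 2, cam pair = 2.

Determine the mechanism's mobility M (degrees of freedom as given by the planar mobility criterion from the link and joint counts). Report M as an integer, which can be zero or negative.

(L,J1,J2)=(1,0,0); link0 fixed
link1: (2,0,0)
link2: (3,0,0)
link3: (4,0,0)
link4: (5,0,0)
R 2-0 [J1]: (5,1,0)
P 0-1 [J1]: (5,2,0)
link5: (6,2,0)
P 3-1 [J1]: (6,3,0)
C 5-3 [J2]: (6,3,1)
link6: (7,3,1)
P 0-4 [J1]: (7,4,1)
PS 6-0 [J2]: (7,4,2)
R 5-2 [J1]: (7,5,2)
R 6-3 [J1]: (7,6,2)
Grübler: 3·6 − 2·6 − 2 = 4

M = 4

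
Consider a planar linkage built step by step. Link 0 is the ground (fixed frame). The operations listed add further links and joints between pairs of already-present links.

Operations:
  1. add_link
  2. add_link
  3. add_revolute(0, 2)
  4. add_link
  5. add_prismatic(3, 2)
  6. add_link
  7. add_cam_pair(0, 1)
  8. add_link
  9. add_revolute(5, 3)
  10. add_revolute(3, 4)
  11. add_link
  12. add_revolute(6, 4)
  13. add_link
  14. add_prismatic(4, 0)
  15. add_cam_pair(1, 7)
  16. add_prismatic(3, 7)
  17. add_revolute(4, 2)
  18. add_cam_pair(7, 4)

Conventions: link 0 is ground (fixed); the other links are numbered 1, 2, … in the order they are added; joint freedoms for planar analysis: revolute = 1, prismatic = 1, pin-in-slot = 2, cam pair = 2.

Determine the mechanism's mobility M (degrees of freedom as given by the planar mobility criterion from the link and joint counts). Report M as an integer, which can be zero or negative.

(L,J1,J2)=(1,0,0); link0 fixed
link1: (2,0,0)
link2: (3,0,0)
R 0-2 [J1]: (3,1,0)
link3: (4,1,0)
P 3-2 [J1]: (4,2,0)
link4: (5,2,0)
C 0-1 [J2]: (5,2,1)
link5: (6,2,1)
R 5-3 [J1]: (6,3,1)
R 3-4 [J1]: (6,4,1)
link6: (7,4,1)
R 6-4 [J1]: (7,5,1)
link7: (8,5,1)
P 4-0 [J1]: (8,6,1)
C 1-7 [J2]: (8,6,2)
P 3-7 [J1]: (8,7,2)
R 4-2 [J1]: (8,8,2)
C 7-4 [J2]: (8,8,3)
Grübler: 3·7 − 2·8 − 3 = 2

M = 2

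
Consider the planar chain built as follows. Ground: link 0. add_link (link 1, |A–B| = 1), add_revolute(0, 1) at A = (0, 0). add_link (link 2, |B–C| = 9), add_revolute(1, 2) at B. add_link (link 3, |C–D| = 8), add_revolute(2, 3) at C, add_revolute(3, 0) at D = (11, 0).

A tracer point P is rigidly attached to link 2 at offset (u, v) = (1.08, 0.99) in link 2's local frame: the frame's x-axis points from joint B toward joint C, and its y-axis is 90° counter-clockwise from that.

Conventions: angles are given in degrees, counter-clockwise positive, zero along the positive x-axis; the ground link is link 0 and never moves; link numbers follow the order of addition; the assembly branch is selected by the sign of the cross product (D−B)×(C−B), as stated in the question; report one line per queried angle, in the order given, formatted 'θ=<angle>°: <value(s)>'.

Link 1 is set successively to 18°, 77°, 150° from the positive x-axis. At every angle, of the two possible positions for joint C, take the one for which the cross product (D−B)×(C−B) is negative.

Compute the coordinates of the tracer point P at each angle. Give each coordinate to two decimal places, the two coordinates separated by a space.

A=(0,0), D=(11.00,0)
θ=18°: B = A + 1.00·(cos18°, sin18°) = (0.9511, 0.3090)
θ=18°: |BD| = 10.0537
θ=18°: circle(B,9.00) ∩ circle(D,8.00): a=5.8723, h=6.8203
θ=18°:   candidates: C₊=(7.0302,6.9456) cross=68.569; C₋=(6.6110,-6.6885) cross=-68.569
θ=18°:   branch - wants cross < 0 → take C=(6.6110,-6.6885) (cross=-68.569)
θ=18°: ex = (C−B)/|BC| = (0.6289,-0.7775); ey = (0.7775,0.6289)
θ=18°: P = B + 1.08·ex + 0.99·ey = (2.4000,0.0919)
θ=77°: B = A + 1.00·(cos77°, sin77°) = (0.2250, 0.9744)
θ=77°: |BD| = 10.8190
θ=77°: circle(B,9.00) ∩ circle(D,8.00): a=6.1952, h=6.5284
θ=77°:   candidates: C₊=(6.9829,6.9183) cross=70.631; C₋=(5.8070,-6.0854) cross=-70.631
θ=77°:   branch - wants cross < 0 → take C=(5.8070,-6.0854) (cross=-70.631)
θ=77°: ex = (C−B)/|BC| = (0.6202,-0.7844); ey = (0.7844,0.6202)
θ=77°: P = B + 1.08·ex + 0.99·ey = (1.6714,0.7412)
θ=150°: B = A + 1.00·(cos150°, sin150°) = (-0.8660, 0.5000)
θ=150°: |BD| = 11.8766
θ=150°: circle(B,9.00) ∩ circle(D,8.00): a=6.6540, h=6.0601
θ=150°:   candidates: C₊=(6.0372,6.2746) cross=71.973; C₋=(5.5269,-5.8348) cross=-71.973
θ=150°:   branch - wants cross < 0 → take C=(5.5269,-5.8348) (cross=-71.973)
θ=150°: ex = (C−B)/|BC| = (0.7103,-0.7039); ey = (0.7039,0.7103)
θ=150°: P = B + 1.08·ex + 0.99·ey = (0.5980,0.4430)

θ=18°: 2.40 0.09
θ=77°: 1.67 0.74
θ=150°: 0.60 0.44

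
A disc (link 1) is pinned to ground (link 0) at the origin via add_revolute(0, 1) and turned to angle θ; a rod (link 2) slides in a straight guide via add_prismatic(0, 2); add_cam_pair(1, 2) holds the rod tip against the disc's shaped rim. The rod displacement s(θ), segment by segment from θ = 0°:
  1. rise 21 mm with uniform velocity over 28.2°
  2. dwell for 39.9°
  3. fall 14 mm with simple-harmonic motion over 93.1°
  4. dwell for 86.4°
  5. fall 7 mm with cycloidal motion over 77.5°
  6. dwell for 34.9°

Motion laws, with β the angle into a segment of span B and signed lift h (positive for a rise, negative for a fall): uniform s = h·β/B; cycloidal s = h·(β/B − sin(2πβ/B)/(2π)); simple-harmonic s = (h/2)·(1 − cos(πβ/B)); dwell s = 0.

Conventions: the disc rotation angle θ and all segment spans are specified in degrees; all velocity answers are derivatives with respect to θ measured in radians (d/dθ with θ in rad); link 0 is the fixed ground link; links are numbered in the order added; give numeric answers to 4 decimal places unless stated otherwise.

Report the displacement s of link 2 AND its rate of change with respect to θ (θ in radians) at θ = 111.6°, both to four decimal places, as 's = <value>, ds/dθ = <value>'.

segment 1 (0° to 28.2°, uniform, h = 21) is passed completely: s = 0.0000 + (21) = 21.0000
segment 2 (28.2° to 68.1°, dwell): s unchanged at 21.0000
θ = 111.6° falls in segment 3 (68.1° to 161.2°, simple-harmonic, h = -14): β = 111.6 − 68.1 = 43.5°, B = 93.1°; Δs = -14/2·(1 − cos(π·0.4672)) = -6.2808; s = 21.0000 − 6.2808 = 14.7192
velocity in seg [68.1°–161.2°] (simple-harmonic), θ in radians: β = 43.5° = 0.7592 rad, B = 93.1° = 1.6249 rad; ds/dθ = (πh/(2B)) sin(πβ/B) = (π·(-14)/(2·1.6249)) sin(π·0.4672) = -13.462219 mm/rad

s = 14.7192, ds/dθ = -13.4622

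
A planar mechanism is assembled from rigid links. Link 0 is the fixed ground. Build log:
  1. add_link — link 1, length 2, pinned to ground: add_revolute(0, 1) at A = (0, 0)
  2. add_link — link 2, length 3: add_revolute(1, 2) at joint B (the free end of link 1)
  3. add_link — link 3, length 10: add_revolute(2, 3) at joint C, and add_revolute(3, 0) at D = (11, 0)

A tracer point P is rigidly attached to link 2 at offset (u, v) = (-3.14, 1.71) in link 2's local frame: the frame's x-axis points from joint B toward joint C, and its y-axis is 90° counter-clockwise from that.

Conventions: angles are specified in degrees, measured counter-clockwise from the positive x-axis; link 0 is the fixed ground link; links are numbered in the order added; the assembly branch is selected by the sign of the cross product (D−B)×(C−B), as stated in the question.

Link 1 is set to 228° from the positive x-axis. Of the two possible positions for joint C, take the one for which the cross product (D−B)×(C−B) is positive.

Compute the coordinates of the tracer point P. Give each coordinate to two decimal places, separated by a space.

A=(0,0), D=(11.00,0)
B = A + 2.00·(cos228°, sin228°) = (-1.3383, -1.4863)
|BD| = 12.4275
circle(B,3.00) ∩ circle(D,10.00): a=2.5525, h=1.5763
  candidates: C₊=(1.0074,0.3840) cross=19.590; C₋=(1.3844,-2.7460) cross=-19.590
  branch + wants cross > 0 → take C=(1.0074,0.3840) (cross=19.590)
ex = (C−B)/|BC| = (0.7819,0.6234); ey = (-0.6234,0.7819)
P = B + -3.14·ex + 1.71·ey = (-4.8594,-2.1068)

-4.86 -2.11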